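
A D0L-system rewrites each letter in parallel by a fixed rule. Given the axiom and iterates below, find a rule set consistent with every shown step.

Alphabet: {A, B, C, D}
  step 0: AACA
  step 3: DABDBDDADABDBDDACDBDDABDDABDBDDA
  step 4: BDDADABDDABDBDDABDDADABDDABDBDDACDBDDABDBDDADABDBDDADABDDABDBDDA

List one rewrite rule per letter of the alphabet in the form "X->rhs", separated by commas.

A->DA, B->DA, C->CD, D->BD

  step 3 ⇒ step 4: DABDBDDADABDBDDACDBDDABDDABDBDDA ⇒ BD·DA·DA·BD·DA·BD·BD·DA·BD·DA·DA·BD·DA·BD·BD·DA·CD·BD·DA·BD·BD·DA·DA·BD·BD·DA·DA·BD·DA·BD·BD·DA
    A ↦ DA
    B ↦ DA
    C ↦ CD
    D ↦ BD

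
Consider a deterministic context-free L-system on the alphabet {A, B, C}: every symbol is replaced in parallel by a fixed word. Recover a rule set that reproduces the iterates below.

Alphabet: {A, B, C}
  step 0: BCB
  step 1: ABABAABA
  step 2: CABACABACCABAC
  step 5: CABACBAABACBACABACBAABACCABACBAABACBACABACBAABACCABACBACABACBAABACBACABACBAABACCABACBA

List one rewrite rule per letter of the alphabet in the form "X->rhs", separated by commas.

A->C, B->ABA, C->BA

  step 1 ⇒ step 2: ABABAABA ⇒ C·ABA·C·ABA·C·C·ABA·C
    A ↦ C
    B ↦ ABA
  step 0 ⇒ step 1: BCB ⇒ ABA·BA·ABA
    C ↦ BA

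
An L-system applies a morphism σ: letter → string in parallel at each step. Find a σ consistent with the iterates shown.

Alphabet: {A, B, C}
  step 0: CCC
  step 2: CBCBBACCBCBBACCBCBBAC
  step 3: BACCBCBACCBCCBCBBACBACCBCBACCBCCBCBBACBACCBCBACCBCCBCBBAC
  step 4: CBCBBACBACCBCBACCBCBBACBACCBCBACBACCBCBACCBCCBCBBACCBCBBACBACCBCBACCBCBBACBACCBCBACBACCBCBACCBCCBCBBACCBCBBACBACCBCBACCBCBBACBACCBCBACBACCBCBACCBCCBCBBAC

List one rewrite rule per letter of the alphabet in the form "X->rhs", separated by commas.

  step 3 ⇒ step 4: BACCBCBACCBCCBCBBACBACCBCBACCBCCBCBBACBACCBCBACCBCCBCBBAC ⇒ CBC·B·BAC·BAC·CBC·BAC·CBC·B·BAC·BAC·CBC·BAC·BAC·CBC·BAC·CBC·CBC·B·BAC·CBC·B·BAC·BAC·CBC·BAC·CBC·B·BAC·BAC·CBC·BAC·BAC·CBC·BAC·CBC·CBC·B·BAC·CBC·B·BAC·BAC·CBC·BAC·CBC·B·BAC·BAC·CBC·BAC·BAC·CBC·BAC·CBC·CBC·B·BAC
    A ↦ B
    B ↦ CBC
    C ↦ BAC

A->B, B->CBC, C->BAC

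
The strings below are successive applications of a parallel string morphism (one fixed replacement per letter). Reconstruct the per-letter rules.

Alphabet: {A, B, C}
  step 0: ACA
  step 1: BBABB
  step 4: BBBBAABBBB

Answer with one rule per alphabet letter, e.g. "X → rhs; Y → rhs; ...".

  step 0 ⇒ step 1: ACA ⇒ BB·A·BB
    A ↦ BB
    C ↦ A
    B ↦ C  (constrained at step 1)

A->BB, B->C, C->A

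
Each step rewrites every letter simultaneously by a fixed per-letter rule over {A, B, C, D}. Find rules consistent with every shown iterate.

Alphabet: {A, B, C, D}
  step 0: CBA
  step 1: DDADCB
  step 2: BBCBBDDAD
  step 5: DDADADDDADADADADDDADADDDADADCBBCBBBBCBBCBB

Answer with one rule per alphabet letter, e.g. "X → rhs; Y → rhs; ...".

A->CB, B->AD, C->DD, D->B

  step 1 ⇒ step 2: DDADCB ⇒ B·B·CB·B·DD·AD
    A ↦ CB
    B ↦ AD
    C ↦ DD
    D ↦ B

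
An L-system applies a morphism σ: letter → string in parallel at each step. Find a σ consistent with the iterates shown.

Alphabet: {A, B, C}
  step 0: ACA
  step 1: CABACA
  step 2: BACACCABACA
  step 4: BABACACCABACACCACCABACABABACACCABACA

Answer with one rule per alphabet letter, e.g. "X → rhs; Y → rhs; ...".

  step 1 ⇒ step 2: CABACA ⇒ BA·CA·C·CA·BA·CA
    A ↦ CA
    B ↦ C
    C ↦ BA

A->CA, B->C, C->BA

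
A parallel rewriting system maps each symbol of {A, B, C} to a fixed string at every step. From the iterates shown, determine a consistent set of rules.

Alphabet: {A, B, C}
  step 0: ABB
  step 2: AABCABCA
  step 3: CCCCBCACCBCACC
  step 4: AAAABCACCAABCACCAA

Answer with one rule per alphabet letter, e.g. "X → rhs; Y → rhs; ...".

A->CC, B->BC, C->A

  step 3 ⇒ step 4: CCCCBCACCBCACC ⇒ A·A·A·A·BC·A·CC·A·A·BC·A·CC·A·A
    A ↦ CC
    B ↦ BC
    C ↦ A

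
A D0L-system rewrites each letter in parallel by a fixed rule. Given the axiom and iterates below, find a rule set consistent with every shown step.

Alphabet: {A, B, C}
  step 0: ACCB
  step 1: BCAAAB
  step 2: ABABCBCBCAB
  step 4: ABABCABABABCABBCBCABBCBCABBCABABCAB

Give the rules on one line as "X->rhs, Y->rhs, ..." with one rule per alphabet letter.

A->BC, B->AB, C->A

  step 1 ⇒ step 2: BCAAAB ⇒ AB·A·BC·BC·BC·AB
    A ↦ BC
    B ↦ AB
    C ↦ A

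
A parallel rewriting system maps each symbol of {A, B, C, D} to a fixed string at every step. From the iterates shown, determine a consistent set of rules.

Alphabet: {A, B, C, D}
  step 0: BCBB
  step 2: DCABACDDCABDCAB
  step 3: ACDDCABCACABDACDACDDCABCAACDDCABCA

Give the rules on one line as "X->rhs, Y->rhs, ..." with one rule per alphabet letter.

  step 2 ⇒ step 3: DCABACDDCABDCAB ⇒ ACD·D·CAB·CA·CAB·D·ACD·ACD·D·CAB·CA·ACD·D·CAB·CA
    A ↦ CAB
    B ↦ CA
    C ↦ D
    D ↦ ACD

A->CAB, B->CA, C->D, D->ACD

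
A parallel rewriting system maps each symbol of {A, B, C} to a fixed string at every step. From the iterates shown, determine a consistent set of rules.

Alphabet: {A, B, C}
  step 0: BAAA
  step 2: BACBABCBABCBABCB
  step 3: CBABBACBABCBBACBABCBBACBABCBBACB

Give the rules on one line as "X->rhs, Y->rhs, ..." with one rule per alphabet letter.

A->AB, B->CB, C->BA

  step 2 ⇒ step 3: BACBABCBABCBABCB ⇒ CB·AB·BA·CB·AB·CB·BA·CB·AB·CB·BA·CB·AB·CB·BA·CB
    A ↦ AB
    B ↦ CB
    C ↦ BA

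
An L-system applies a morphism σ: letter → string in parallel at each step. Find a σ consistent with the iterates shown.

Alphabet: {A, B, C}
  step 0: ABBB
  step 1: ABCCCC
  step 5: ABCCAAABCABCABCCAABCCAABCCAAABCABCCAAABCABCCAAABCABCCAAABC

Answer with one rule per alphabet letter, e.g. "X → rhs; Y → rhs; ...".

  step 0 ⇒ step 1: ABBB ⇒ ABC·C·C·C
    A ↦ ABC
    B ↦ C
    C ↦ A  (constrained at step 1)

A->ABC, B->C, C->A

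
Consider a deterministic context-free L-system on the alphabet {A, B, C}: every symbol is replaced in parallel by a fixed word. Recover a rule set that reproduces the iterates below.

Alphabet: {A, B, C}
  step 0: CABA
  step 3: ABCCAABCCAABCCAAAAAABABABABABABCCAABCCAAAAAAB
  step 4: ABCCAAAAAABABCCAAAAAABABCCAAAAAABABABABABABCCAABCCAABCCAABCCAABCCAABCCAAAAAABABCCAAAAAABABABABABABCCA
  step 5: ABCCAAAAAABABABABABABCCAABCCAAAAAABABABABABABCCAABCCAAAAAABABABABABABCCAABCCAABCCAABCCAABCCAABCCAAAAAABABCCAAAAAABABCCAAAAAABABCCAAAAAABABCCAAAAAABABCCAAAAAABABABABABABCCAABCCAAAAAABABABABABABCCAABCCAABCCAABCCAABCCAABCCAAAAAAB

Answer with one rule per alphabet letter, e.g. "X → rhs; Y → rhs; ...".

  step 4 ⇒ step 5: ABCCAAAAAABABCCAAAAAABABCCAAAAAABABABABABABCCAABCCAABCCAABCCAABCCAABCCAAAAAABABCCAAAAAABABABABABABCCA ⇒ AB·CCA·AA·AA·AB·AB·AB·AB·AB·AB·CCA·AB·CCA·AA·AA·AB·AB·AB·AB·AB·AB·CCA·AB·CCA·AA·AA·AB·AB·AB·AB·AB·AB·CCA·AB·CCA·AB·CCA·AB·CCA·AB·CCA·AB·CCA·AA·AA·AB·AB·CCA·AA·AA·AB·AB·CCA·AA·AA·AB·AB·CCA·AA·AA·AB·AB·CCA·AA·AA·AB·AB·CCA·AA·AA·AB·AB·AB·AB·AB·AB·CCA·AB·CCA·AA·AA·AB·AB·AB·AB·AB·AB·CCA·AB·CCA·AB·CCA·AB·CCA·AB·CCA·AB·CCA·AA·AA·AB
    A ↦ AB
    B ↦ CCA
    C ↦ AA

A->AB, B->CCA, C->AA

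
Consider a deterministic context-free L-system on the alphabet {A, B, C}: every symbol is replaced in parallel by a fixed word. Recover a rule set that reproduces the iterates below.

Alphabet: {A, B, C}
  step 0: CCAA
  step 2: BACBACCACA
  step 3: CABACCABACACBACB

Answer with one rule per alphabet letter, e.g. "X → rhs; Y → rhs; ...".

A->B, B->CA, C->AC

  step 2 ⇒ step 3: BACBACCACA ⇒ CA·B·AC·CA·B·AC·AC·B·AC·B
    A ↦ B
    B ↦ CA
    C ↦ AC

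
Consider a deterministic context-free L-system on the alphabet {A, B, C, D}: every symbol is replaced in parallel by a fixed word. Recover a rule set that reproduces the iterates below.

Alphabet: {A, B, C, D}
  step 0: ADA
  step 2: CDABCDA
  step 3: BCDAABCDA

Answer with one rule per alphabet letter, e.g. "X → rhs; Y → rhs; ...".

  step 2 ⇒ step 3: CDABCDA ⇒ B·C·DA·A·B·C·DA
    A ↦ DA
    B ↦ A
    C ↦ B
    D ↦ C

A->DA, B->A, C->B, D->C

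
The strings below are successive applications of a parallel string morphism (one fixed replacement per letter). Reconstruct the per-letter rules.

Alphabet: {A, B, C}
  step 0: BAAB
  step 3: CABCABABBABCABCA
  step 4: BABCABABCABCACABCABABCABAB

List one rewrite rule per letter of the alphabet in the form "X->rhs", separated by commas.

  step 3 ⇒ step 4: CABCABABBABCABCA ⇒ BA·B·CA·BA·B·CA·B·CA·CA·B·CA·BA·B·CA·BA·B
    A ↦ B
    B ↦ CA
    C ↦ BA

A->B, B->CA, C->BA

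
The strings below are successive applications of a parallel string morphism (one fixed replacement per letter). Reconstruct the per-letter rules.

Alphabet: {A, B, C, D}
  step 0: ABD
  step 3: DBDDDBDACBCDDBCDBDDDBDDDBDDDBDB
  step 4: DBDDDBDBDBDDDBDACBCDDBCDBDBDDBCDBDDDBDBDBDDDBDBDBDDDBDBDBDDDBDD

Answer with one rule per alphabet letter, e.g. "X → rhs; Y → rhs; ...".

A->DAC, B->DD, C->BC, D->DB

  step 3 ⇒ step 4: DBDDDBDACBCDDBCDBDDDBDDDBDDDBDB ⇒ DB·DD·DB·DB·DB·DD·DB·DAC·BC·DD·BC·DB·DB·DD·BC·DB·DD·DB·DB·DB·DD·DB·DB·DB·DD·DB·DB·DB·DD·DB·DD
    A ↦ DAC
    B ↦ DD
    C ↦ BC
    D ↦ DB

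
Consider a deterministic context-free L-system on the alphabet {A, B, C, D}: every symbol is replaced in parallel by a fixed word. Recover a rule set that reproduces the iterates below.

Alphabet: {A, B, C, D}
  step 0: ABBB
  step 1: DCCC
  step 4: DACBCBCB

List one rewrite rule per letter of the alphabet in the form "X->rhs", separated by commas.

  step 0 ⇒ step 1: ABBB ⇒ D·C·C·C
    A ↦ D
    B ↦ C
    C ↦ A  (constrained at step 1)
    D ↦ CB  (constrained at step 1)

A->D, B->C, C->A, D->CB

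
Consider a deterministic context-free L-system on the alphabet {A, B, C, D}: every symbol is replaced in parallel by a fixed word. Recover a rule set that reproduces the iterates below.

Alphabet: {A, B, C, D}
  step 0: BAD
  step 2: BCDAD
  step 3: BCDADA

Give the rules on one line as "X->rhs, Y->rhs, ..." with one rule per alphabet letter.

A->D, B->BC, C->D, D->A

  step 2 ⇒ step 3: BCDAD ⇒ BC·D·A·D·A
    A ↦ D
    B ↦ BC
    C ↦ D
    D ↦ A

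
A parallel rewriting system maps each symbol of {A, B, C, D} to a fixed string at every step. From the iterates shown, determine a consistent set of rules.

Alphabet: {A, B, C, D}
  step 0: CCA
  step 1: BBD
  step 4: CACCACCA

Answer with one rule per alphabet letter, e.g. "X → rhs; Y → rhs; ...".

A->D, B->CA, C->B, D->C

  step 0 ⇒ step 1: CCA ⇒ B·B·D
    A ↦ D
    C ↦ B
    B ↦ CA  (constrained at step 1)
    D ↦ C  (constrained at step 1)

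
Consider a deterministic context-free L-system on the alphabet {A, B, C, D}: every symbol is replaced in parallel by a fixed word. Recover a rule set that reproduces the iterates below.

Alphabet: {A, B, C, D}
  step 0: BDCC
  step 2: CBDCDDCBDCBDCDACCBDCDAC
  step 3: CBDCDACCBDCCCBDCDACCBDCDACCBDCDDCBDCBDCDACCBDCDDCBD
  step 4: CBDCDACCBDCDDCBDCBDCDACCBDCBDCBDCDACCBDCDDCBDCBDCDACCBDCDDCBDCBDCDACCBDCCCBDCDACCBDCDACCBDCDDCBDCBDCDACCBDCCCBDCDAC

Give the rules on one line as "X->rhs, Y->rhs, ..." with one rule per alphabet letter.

  step 3 ⇒ step 4: CBDCDACCBDCCCBDCDACCBDCDACCBDCDDCBDCBDCDACCBDCDDCBD ⇒ CBD·CDA·C·CBD·C·DD·CBD·CBD·CDA·C·CBD·CBD·CBD·CDA·C·CBD·C·DD·CBD·CBD·CDA·C·CBD·C·DD·CBD·CBD·CDA·C·CBD·C·C·CBD·CDA·C·CBD·CDA·C·CBD·C·DD·CBD·CBD·CDA·C·CBD·C·C·CBD·CDA·C
    A ↦ DD
    B ↦ CDA
    C ↦ CBD
    D ↦ C

A->DD, B->CDA, C->CBD, D->C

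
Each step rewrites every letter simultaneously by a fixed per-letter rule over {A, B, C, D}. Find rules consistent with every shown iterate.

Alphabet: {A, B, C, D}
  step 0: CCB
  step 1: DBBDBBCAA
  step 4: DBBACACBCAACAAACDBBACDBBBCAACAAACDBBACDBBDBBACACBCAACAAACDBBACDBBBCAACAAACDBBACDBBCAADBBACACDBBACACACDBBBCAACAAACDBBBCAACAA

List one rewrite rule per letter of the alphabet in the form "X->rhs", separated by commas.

  step 0 ⇒ step 1: CCB ⇒ DBB·DBB·CAA
    B ↦ CAA
    C ↦ DBB
    A ↦ AC  (constrained at step 1)
    D ↦ B  (constrained at step 1)

A->AC, B->CAA, C->DBB, D->B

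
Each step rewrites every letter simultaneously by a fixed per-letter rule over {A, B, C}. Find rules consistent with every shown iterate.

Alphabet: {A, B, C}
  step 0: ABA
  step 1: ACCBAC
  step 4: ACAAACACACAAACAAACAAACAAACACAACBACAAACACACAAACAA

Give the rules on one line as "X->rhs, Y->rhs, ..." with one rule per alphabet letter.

  step 0 ⇒ step 1: ABA ⇒ AC·CB·AC
    A ↦ AC
    B ↦ CB
    C ↦ AA  (constrained at step 1)

A->AC, B->CB, C->AA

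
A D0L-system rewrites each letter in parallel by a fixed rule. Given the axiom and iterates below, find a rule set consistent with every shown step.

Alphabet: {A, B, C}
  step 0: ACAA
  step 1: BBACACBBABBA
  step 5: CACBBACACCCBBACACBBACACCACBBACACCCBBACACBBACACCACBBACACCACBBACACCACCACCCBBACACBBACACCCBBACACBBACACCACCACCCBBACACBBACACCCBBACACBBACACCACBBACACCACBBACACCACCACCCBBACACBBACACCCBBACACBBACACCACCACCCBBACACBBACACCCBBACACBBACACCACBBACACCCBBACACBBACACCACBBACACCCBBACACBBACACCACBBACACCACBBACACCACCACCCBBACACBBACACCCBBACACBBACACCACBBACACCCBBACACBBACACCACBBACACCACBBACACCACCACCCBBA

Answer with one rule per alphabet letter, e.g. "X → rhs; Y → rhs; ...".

A->BBA, B->C, C->CAC

  step 0 ⇒ step 1: ACAA ⇒ BBA·CAC·BBA·BBA
    A ↦ BBA
    C ↦ CAC
    B ↦ C  (constrained at step 1)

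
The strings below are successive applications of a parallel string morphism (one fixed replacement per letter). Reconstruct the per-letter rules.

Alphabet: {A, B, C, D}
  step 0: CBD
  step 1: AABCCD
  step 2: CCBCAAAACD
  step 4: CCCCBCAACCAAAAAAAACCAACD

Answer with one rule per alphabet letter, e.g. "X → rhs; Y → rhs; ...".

A->C, B->BC, C->AA, D->CD

  step 1 ⇒ step 2: AABCCD ⇒ C·C·BC·AA·AA·CD
    A ↦ C
    B ↦ BC
    C ↦ AA
    D ↦ CD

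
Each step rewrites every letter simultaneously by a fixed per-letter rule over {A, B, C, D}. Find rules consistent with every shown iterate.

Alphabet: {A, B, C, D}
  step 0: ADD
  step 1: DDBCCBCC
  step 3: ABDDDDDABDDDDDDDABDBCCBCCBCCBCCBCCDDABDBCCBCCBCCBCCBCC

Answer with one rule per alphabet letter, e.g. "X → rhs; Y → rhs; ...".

  step 0 ⇒ step 1: ADD ⇒ DD·BCC·BCC
    A ↦ DD
    D ↦ BCC
    B ↦ ABD  (constrained at step 1)
    C ↦ DD  (constrained at step 1)

A->DD, B->ABD, C->DD, D->BCC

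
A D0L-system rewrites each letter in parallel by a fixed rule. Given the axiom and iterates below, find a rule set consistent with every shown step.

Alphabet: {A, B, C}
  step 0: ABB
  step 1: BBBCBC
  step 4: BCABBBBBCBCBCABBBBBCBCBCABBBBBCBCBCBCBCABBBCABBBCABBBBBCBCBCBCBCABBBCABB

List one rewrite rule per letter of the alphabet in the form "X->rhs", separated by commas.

A->BB, B->BC, C->ABB

  step 0 ⇒ step 1: ABB ⇒ BB·BC·BC
    A ↦ BB
    B ↦ BC
    C ↦ ABB  (constrained at step 1)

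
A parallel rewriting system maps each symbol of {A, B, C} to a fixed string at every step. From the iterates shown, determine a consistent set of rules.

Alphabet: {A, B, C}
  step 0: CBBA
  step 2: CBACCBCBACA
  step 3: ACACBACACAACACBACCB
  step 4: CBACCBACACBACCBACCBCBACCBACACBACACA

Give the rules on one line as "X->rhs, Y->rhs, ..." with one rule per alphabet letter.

A->CB, B->A, C->AC

  step 3 ⇒ step 4: ACACBACACAACACBACCB ⇒ CB·AC·CB·AC·A·CB·AC·CB·AC·CB·CB·AC·CB·AC·A·CB·AC·AC·A
    A ↦ CB
    B ↦ A
    C ↦ AC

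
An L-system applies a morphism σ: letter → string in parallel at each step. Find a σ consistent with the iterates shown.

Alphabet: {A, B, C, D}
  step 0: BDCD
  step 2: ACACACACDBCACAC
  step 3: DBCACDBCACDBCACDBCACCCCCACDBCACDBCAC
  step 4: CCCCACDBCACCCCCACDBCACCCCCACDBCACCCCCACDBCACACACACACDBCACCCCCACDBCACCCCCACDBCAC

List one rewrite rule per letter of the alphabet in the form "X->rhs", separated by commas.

  step 3 ⇒ step 4: DBCACDBCACDBCACDBCACCCCCACDBCACDBCAC ⇒ C·CCC·AC·DBC·AC·C·CCC·AC·DBC·AC·C·CCC·AC·DBC·AC·C·CCC·AC·DBC·AC·AC·AC·AC·AC·DBC·AC·C·CCC·AC·DBC·AC·C·CCC·AC·DBC·AC
    A ↦ DBC
    B ↦ CCC
    C ↦ AC
    D ↦ C

A->DBC, B->CCC, C->AC, D->C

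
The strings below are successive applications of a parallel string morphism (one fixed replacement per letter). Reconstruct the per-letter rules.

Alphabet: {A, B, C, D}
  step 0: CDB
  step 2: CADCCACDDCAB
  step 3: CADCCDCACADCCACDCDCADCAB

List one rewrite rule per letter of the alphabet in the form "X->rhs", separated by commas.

  step 2 ⇒ step 3: CADCCACDDCAB ⇒ CA·DC·CD·CA·CA·DC·CA·CD·CD·CA·DC·AB
    A ↦ DC
    B ↦ AB
    C ↦ CA
    D ↦ CD

A->DC, B->AB, C->CA, D->CD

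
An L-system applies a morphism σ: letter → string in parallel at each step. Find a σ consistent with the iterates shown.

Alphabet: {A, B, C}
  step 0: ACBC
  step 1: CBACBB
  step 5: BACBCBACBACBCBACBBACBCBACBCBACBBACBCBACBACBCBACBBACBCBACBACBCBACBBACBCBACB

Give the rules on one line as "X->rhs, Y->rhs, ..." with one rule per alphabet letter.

  step 0 ⇒ step 1: ACBC ⇒ C·B·ACB·B
    A ↦ C
    B ↦ ACB
    C ↦ B

A->C, B->ACB, C->B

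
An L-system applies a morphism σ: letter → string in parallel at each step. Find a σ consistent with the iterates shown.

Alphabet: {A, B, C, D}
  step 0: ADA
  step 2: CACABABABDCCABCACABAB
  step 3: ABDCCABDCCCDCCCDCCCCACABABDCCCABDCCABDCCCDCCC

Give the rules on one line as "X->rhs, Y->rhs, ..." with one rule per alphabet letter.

A->DCC, B->C, C->AB, D->CAC

  step 2 ⇒ step 3: CACABABABDCCABCACABAB ⇒ AB·DCC·AB·DCC·C·DCC·C·DCC·C·CAC·AB·AB·DCC·C·AB·DCC·AB·DCC·C·DCC·C
    A ↦ DCC
    B ↦ C
    C ↦ AB
    D ↦ CAC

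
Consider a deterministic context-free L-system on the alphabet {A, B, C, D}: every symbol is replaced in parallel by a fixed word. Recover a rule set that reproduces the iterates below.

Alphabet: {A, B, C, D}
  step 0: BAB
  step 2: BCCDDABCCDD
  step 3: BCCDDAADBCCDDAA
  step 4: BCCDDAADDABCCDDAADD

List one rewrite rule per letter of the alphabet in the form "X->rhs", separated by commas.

  step 3 ⇒ step 4: BCCDDAADBCCDDAA ⇒ BCC·D·D·A·A·D·D·A·BCC·D·D·A·A·D·D
    A ↦ D
    B ↦ BCC
    C ↦ D
    D ↦ A

A->D, B->BCC, C->D, D->A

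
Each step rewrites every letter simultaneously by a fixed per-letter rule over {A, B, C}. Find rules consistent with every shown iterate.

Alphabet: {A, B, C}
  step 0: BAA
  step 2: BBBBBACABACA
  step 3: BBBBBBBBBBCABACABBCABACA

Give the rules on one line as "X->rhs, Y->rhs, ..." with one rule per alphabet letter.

A->CA, B->BB, C->BA

  step 2 ⇒ step 3: BBBBBACABACA ⇒ BB·BB·BB·BB·BB·CA·BA·CA·BB·CA·BA·CA
    A ↦ CA
    B ↦ BB
    C ↦ BA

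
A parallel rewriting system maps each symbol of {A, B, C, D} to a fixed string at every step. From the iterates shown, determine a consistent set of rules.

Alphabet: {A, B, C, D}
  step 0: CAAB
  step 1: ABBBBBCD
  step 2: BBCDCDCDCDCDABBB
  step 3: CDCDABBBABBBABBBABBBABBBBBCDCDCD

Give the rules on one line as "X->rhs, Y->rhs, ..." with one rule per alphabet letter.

  step 2 ⇒ step 3: BBCDCDCDCDCDABBB ⇒ CD·CD·AB·BB·AB·BB·AB·BB·AB·BB·AB·BB·BB·CD·CD·CD
    A ↦ BB
    B ↦ CD
    C ↦ AB
    D ↦ BB

A->BB, B->CD, C->AB, D->BB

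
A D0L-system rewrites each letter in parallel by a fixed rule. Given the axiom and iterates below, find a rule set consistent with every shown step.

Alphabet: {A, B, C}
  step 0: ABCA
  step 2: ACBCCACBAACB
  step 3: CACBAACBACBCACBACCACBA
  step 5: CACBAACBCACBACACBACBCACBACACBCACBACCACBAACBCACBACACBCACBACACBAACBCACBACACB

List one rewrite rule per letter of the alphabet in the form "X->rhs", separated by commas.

  step 2 ⇒ step 3: ACBCCACBAACB ⇒ C·ACB·A·ACB·ACB·C·ACB·A·C·C·ACB·A
    A ↦ C
    B ↦ A
    C ↦ ACB

A->C, B->A, C->ACB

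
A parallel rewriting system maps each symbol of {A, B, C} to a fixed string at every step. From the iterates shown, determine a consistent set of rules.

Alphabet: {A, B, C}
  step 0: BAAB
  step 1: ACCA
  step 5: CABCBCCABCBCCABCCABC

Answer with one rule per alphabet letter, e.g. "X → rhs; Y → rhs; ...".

A->C, B->A, C->BC

  step 0 ⇒ step 1: BAAB ⇒ A·C·C·A
    A ↦ C
    B ↦ A
    C ↦ BC  (constrained at step 1)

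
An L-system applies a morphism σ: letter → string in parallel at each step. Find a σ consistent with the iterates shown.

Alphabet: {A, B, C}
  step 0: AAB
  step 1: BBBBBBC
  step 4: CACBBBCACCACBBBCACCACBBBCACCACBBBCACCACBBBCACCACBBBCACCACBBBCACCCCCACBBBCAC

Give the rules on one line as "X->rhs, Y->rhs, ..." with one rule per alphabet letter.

A->BBB, B->C, C->CAC

  step 0 ⇒ step 1: AAB ⇒ BBB·BBB·C
    A ↦ BBB
    B ↦ C
    C ↦ CAC  (constrained at step 1)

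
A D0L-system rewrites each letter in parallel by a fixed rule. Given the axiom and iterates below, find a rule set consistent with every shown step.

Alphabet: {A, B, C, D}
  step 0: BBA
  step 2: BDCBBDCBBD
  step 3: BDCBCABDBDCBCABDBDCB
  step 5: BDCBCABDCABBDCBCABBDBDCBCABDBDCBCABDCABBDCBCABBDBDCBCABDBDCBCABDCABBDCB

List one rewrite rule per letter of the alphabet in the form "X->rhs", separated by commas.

A->B, B->BD, C->CA, D->CB

  step 2 ⇒ step 3: BDCBBDCBBD ⇒ BD·CB·CA·BD·BD·CB·CA·BD·BD·CB
    B ↦ BD
    C ↦ CA
    D ↦ CB
    A ↦ B  (constrained at step 0)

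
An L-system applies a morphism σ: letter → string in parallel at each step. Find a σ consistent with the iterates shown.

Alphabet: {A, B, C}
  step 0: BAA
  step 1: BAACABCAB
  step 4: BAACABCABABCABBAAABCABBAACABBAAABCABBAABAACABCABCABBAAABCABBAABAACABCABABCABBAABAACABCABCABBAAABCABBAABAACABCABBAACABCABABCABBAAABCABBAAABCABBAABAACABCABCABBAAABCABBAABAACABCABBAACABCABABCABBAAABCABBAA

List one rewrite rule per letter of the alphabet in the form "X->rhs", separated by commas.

A->CAB, B->BAA, C->AB

  step 0 ⇒ step 1: BAA ⇒ BAA·CAB·CAB
    A ↦ CAB
    B ↦ BAA
    C ↦ AB  (constrained at step 1)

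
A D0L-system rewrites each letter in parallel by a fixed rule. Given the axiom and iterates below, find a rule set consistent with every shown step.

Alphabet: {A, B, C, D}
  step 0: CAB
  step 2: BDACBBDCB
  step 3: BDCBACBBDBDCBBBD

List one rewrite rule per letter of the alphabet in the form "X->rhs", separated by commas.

A->AC, B->BD, C->B, D->CB

  step 2 ⇒ step 3: BDACBBDCB ⇒ BD·CB·AC·B·BD·BD·CB·B·BD
    A ↦ AC
    B ↦ BD
    C ↦ B
    D ↦ CB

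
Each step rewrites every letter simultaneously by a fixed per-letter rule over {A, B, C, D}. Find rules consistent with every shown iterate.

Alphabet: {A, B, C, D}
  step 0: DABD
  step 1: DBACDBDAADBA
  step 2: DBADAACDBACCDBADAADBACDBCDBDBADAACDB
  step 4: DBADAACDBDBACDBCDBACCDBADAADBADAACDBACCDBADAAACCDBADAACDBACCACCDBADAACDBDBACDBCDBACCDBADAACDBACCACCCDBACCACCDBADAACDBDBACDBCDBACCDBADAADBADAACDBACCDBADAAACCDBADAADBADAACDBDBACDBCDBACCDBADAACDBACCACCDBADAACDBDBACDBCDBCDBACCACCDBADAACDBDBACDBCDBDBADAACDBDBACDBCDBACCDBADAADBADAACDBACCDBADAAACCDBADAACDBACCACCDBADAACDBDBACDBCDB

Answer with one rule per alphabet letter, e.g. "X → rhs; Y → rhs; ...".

  step 1 ⇒ step 2: DBACDBDAADBA ⇒ DBA·DAA·CDB·ACC·DBA·DAA·DBA·CDB·CDB·DBA·DAA·CDB
    A ↦ CDB
    B ↦ DAA
    C ↦ ACC
    D ↦ DBA

A->CDB, B->DAA, C->ACC, D->DBA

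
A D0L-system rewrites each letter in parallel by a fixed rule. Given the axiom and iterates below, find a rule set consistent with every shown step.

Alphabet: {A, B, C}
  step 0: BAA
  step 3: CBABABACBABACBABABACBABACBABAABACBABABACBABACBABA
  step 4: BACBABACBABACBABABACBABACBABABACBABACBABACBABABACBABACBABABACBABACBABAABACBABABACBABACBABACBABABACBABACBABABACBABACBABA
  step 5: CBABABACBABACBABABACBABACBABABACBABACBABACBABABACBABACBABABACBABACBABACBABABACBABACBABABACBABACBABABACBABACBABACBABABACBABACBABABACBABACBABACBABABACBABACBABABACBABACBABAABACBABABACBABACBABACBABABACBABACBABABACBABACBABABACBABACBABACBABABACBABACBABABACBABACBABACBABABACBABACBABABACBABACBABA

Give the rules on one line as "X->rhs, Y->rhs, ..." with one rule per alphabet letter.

  step 4 ⇒ step 5: BACBABACBABACBABABACBABACBABABACBABACBABACBABABACBABACBABABACBABACBABAABACBABABACBABACBABACBABABACBABACBABABACBABACBABA ⇒ CB·ABA·BA·CB·ABA·CB·ABA·BA·CB·ABA·CB·ABA·BA·CB·ABA·CB·ABA·CB·ABA·BA·CB·ABA·CB·ABA·BA·CB·ABA·CB·ABA·CB·ABA·BA·CB·ABA·CB·ABA·BA·CB·ABA·CB·ABA·BA·CB·ABA·CB·ABA·CB·ABA·BA·CB·ABA·CB·ABA·BA·CB·ABA·CB·ABA·CB·ABA·BA·CB·ABA·CB·ABA·BA·CB·ABA·CB·ABA·ABA·CB·ABA·BA·CB·ABA·CB·ABA·CB·ABA·BA·CB·ABA·CB·ABA·BA·CB·ABA·CB·ABA·BA·CB·ABA·CB·ABA·CB·ABA·BA·CB·ABA·CB·ABA·BA·CB·ABA·CB·ABA·CB·ABA·BA·CB·ABA·CB·ABA·BA·CB·ABA·CB·ABA
    A ↦ ABA
    B ↦ CB
    C ↦ BA

A->ABA, B->CB, C->BA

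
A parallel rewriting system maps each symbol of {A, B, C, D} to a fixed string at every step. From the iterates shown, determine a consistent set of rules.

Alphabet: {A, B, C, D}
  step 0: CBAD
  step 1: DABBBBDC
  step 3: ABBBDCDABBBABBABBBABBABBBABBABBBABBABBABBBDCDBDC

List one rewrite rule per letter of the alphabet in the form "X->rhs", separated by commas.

  step 0 ⇒ step 1: CBAD ⇒ D·ABB·B·BDC
    A ↦ B
    B ↦ ABB
    C ↦ D
    D ↦ BDC

A->B, B->ABB, C->D, D->BDC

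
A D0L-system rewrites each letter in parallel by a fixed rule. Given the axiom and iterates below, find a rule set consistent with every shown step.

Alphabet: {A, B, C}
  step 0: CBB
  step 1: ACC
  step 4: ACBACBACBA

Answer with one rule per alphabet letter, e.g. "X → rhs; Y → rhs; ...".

A->BA, B->C, C->A

  step 0 ⇒ step 1: CBB ⇒ A·C·C
    B ↦ C
    C ↦ A
    A ↦ BA  (constrained at step 1)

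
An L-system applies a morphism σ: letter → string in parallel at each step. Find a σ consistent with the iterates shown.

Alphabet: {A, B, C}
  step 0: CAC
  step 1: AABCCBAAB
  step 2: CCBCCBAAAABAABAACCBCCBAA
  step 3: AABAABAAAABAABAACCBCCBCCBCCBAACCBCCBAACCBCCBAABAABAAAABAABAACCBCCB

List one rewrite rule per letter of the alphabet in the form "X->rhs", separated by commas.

A->CCB, B->AA, C->AAB

  step 2 ⇒ step 3: CCBCCBAAAABAABAACCBCCBAA ⇒ AAB·AAB·AA·AAB·AAB·AA·CCB·CCB·CCB·CCB·AA·CCB·CCB·AA·CCB·CCB·AAB·AAB·AA·AAB·AAB·AA·CCB·CCB
    A ↦ CCB
    B ↦ AA
    C ↦ AAB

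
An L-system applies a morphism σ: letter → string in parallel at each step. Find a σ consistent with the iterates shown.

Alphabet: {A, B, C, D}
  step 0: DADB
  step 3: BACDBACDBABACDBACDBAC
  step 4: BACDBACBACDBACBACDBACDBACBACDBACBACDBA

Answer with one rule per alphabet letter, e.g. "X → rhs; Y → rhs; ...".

A->CD, B->BA, C->BA, D->C

  step 3 ⇒ step 4: BACDBACDBABACDBACDBAC ⇒ BA·CD·BA·C·BA·CD·BA·C·BA·CD·BA·CD·BA·C·BA·CD·BA·C·BA·CD·BA
    A ↦ CD
    B ↦ BA
    C ↦ BA
    D ↦ C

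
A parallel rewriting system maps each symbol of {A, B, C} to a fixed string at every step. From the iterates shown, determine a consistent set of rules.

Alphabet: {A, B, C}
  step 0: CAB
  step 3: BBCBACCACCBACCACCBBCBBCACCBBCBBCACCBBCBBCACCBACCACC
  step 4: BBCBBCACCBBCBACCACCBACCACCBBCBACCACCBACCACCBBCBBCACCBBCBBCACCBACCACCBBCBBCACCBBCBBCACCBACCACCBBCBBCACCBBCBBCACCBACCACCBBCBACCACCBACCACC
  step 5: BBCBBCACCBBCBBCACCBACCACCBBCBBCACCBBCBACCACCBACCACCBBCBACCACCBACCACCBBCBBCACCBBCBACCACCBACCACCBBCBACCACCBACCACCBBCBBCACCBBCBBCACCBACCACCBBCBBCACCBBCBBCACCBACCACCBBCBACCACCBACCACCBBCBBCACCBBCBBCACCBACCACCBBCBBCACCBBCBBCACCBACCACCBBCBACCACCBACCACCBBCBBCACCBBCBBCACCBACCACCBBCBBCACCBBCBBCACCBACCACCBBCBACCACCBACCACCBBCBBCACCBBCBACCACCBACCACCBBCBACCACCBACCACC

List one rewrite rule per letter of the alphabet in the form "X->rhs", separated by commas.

A->B, B->BBC, C->ACC

  step 4 ⇒ step 5: BBCBBCACCBBCBACCACCBACCACCBBCBACCACCBACCACCBBCBBCACCBBCBBCACCBACCACCBBCBBCACCBBCBBCACCBACCACCBBCBBCACCBBCBBCACCBACCACCBBCBACCACCBACCACC ⇒ BBC·BBC·ACC·BBC·BBC·ACC·B·ACC·ACC·BBC·BBC·ACC·BBC·B·ACC·ACC·B·ACC·ACC·BBC·B·ACC·ACC·B·ACC·ACC·BBC·BBC·ACC·BBC·B·ACC·ACC·B·ACC·ACC·BBC·B·ACC·ACC·B·ACC·ACC·BBC·BBC·ACC·BBC·BBC·ACC·B·ACC·ACC·BBC·BBC·ACC·BBC·BBC·ACC·B·ACC·ACC·BBC·B·ACC·ACC·B·ACC·ACC·BBC·BBC·ACC·BBC·BBC·ACC·B·ACC·ACC·BBC·BBC·ACC·BBC·BBC·ACC·B·ACC·ACC·BBC·B·ACC·ACC·B·ACC·ACC·BBC·BBC·ACC·BBC·BBC·ACC·B·ACC·ACC·BBC·BBC·ACC·BBC·BBC·ACC·B·ACC·ACC·BBC·B·ACC·ACC·B·ACC·ACC·BBC·BBC·ACC·BBC·B·ACC·ACC·B·ACC·ACC·BBC·B·ACC·ACC·B·ACC·ACC
    A ↦ B
    B ↦ BBC
    C ↦ ACC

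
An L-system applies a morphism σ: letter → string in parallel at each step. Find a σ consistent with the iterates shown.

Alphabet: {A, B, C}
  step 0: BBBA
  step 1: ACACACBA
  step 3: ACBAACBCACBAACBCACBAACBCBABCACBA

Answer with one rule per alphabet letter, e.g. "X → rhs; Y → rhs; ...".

A->BA, B->AC, C->BC

  step 0 ⇒ step 1: BBBA ⇒ AC·AC·AC·BA
    A ↦ BA
    B ↦ AC
    C ↦ BC  (constrained at step 1)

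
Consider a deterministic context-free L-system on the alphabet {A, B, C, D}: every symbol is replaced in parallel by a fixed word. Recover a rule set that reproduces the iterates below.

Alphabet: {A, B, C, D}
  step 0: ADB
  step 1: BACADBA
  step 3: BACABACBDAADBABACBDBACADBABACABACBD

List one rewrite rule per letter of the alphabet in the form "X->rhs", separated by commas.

  step 0 ⇒ step 1: ADB ⇒ BAC·ADB·A
    A ↦ BAC
    B ↦ A
    D ↦ ADB
    C ↦ BD  (constrained at step 1)

A->BAC, B->A, C->BD, D->ADB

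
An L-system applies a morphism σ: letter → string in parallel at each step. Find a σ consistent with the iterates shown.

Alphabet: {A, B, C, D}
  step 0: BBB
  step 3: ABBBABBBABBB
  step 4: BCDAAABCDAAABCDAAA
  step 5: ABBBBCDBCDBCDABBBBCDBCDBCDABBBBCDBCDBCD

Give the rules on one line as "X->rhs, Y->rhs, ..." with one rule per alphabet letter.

  step 4 ⇒ step 5: BCDAAABCDAAABCDAAA ⇒ A·BB·B·BCD·BCD·BCD·A·BB·B·BCD·BCD·BCD·A·BB·B·BCD·BCD·BCD
    A ↦ BCD
    B ↦ A
    C ↦ BB
    D ↦ B

A->BCD, B->A, C->BB, D->B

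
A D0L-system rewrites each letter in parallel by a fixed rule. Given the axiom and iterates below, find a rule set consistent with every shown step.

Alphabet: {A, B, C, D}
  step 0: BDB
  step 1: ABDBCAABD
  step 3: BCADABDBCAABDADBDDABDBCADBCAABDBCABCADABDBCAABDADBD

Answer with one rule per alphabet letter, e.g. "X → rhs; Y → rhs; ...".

A->D, B->ABD, C->ADB, D->BCA

  step 0 ⇒ step 1: BDB ⇒ ABD·BCA·ABD
    B ↦ ABD
    D ↦ BCA
    A ↦ D  (constrained at step 1)
    C ↦ ADB  (constrained at step 1)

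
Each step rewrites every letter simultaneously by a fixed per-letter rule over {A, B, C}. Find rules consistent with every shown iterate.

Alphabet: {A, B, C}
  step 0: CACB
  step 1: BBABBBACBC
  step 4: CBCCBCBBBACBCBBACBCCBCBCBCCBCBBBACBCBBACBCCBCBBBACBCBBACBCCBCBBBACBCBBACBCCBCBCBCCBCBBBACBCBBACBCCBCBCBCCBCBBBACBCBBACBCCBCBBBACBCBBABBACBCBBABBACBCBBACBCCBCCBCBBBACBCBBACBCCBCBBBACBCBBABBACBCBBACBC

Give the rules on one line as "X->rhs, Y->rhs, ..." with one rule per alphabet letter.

A->B, B->CBC, C->BBA

  step 0 ⇒ step 1: CACB ⇒ BBA·B·BBA·CBC
    A ↦ B
    B ↦ CBC
    C ↦ BBA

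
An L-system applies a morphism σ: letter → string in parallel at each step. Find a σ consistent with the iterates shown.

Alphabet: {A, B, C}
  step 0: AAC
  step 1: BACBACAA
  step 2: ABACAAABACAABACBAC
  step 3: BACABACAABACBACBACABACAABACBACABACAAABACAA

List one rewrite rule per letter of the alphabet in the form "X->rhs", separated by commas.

  step 2 ⇒ step 3: ABACAAABACAABACBAC ⇒ BAC·A·BAC·AA·BAC·BAC·BAC·A·BAC·AA·BAC·BAC·A·BAC·AA·A·BAC·AA
    A ↦ BAC
    B ↦ A
    C ↦ AA

A->BAC, B->A, C->AA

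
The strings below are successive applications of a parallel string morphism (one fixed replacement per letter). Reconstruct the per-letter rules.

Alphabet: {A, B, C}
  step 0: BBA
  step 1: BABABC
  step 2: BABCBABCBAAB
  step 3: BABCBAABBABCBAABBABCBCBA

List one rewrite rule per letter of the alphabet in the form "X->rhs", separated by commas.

A->BC, B->BA, C->AB

  step 2 ⇒ step 3: BABCBABCBAAB ⇒ BA·BC·BA·AB·BA·BC·BA·AB·BA·BC·BC·BA
    A ↦ BC
    B ↦ BA
    C ↦ AB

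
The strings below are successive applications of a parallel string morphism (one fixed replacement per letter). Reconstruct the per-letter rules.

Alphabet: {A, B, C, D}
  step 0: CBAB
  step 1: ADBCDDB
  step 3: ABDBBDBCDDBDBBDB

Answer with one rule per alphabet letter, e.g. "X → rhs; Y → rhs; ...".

  step 0 ⇒ step 1: CBAB ⇒ A·DB·CD·DB
    A ↦ CD
    B ↦ DB
    C ↦ A
    D ↦ B  (constrained at step 1)

A->CD, B->DB, C->A, D->B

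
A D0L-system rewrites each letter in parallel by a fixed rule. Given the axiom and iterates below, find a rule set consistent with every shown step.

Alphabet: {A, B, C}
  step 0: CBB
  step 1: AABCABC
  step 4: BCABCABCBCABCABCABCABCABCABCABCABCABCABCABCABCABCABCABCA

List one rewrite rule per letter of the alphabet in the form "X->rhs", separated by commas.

A->BC, B->ABC, C->A

  step 0 ⇒ step 1: CBB ⇒ A·ABC·ABC
    B ↦ ABC
    C ↦ A
    A ↦ BC  (constrained at step 1)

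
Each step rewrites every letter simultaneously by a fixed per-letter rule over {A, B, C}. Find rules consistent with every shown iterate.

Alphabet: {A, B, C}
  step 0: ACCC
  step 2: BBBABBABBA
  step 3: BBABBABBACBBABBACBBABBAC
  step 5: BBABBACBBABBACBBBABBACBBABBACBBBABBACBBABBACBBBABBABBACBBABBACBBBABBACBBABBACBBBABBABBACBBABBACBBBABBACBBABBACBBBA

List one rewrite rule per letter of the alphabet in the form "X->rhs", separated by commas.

  step 2 ⇒ step 3: BBBABBABBA ⇒ BBA·BBA·BBA·C·BBA·BBA·C·BBA·BBA·C
    A ↦ C
    B ↦ BBA
    C ↦ B  (constrained at step 0)

A->C, B->BBA, C->B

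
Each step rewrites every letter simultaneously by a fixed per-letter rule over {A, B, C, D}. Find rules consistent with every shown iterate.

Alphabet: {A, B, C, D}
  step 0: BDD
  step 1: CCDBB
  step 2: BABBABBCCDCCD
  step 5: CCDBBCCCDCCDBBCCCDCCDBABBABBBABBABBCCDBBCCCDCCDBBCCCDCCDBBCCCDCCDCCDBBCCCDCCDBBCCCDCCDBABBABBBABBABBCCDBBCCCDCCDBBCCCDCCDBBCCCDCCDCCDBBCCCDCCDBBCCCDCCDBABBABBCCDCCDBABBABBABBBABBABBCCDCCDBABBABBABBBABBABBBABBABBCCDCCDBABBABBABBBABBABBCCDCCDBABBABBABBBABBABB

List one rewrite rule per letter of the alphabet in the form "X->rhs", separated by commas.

A->BBC, B->CCD, C->BAB, D->B

  step 1 ⇒ step 2: CCDBB ⇒ BAB·BAB·B·CCD·CCD
    B ↦ CCD
    C ↦ BAB
    D ↦ B
    A ↦ BBC  (constrained at step 2)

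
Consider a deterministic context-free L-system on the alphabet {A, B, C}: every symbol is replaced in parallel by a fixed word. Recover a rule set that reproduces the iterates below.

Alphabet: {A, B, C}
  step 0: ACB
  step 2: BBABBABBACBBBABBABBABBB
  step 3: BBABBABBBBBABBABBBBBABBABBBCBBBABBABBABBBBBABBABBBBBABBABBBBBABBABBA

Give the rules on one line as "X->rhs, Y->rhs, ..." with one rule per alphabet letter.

  step 2 ⇒ step 3: BBABBABBACBBBABBABBABBB ⇒ BBA·BBA·BBB·BBA·BBA·BBB·BBA·BBA·BBB·CB·BBA·BBA·BBA·BBB·BBA·BBA·BBB·BBA·BBA·BBB·BBA·BBA·BBA
    A ↦ BBB
    B ↦ BBA
    C ↦ CB

A->BBB, B->BBA, C->CB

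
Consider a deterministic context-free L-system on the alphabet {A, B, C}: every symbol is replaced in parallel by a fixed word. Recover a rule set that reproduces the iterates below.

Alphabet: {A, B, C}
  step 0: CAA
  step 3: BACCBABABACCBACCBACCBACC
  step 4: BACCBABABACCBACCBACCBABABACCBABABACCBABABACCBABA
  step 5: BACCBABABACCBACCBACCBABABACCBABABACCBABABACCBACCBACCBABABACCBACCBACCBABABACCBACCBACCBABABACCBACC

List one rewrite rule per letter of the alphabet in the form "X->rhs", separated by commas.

  step 4 ⇒ step 5: BACCBABABACCBACCBACCBABABACCBABABACCBABABACCBABA ⇒ BA·CC·BA·BA·BA·CC·BA·CC·BA·CC·BA·BA·BA·CC·BA·BA·BA·CC·BA·BA·BA·CC·BA·CC·BA·CC·BA·BA·BA·CC·BA·CC·BA·CC·BA·BA·BA·CC·BA·CC·BA·CC·BA·BA·BA·CC·BA·CC
    A ↦ CC
    B ↦ BA
    C ↦ BA

A->CC, B->BA, C->BA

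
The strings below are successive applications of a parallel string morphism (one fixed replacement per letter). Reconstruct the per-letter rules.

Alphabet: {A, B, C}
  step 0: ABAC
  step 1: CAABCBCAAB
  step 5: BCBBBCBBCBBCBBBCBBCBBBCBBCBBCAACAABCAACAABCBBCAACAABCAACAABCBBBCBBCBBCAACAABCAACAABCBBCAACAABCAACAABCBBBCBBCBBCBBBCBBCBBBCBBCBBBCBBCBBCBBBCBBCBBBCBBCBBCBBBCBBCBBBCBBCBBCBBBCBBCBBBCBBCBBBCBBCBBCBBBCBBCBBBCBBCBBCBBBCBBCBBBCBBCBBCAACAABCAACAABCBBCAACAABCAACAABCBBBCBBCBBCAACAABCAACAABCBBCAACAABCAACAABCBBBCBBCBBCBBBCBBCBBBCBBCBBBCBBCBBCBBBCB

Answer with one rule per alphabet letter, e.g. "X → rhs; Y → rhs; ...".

A->CAA, B->BCB, C->B

  step 0 ⇒ step 1: ABAC ⇒ CAA·BCB·CAA·B
    A ↦ CAA
    B ↦ BCB
    C ↦ B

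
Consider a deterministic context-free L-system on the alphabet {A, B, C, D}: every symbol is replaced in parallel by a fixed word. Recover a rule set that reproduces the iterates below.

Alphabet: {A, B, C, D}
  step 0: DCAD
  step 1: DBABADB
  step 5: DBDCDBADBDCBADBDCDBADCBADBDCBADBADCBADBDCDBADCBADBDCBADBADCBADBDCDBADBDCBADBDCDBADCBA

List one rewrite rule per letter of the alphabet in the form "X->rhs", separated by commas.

  step 0 ⇒ step 1: DCAD ⇒ DB·A·BA·DB
    A ↦ BA
    C ↦ A
    D ↦ DB
    B ↦ DC  (constrained at step 1)

A->BA, B->DC, C->A, D->DB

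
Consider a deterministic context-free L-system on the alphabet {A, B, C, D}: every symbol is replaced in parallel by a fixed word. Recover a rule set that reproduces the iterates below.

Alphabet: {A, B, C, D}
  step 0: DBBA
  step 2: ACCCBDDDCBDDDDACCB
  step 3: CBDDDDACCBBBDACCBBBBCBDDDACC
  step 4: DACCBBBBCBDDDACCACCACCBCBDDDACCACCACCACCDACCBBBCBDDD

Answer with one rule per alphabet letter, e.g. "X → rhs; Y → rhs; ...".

  step 3 ⇒ step 4: CBDDDDACCBBBDACCBBBBCBDDDACC ⇒ D·ACC·B·B·B·B·CBD·D·D·ACC·ACC·ACC·B·CBD·D·D·ACC·ACC·ACC·ACC·D·ACC·B·B·B·CBD·D·D
    A ↦ CBD
    B ↦ ACC
    C ↦ D
    D ↦ B

A->CBD, B->ACC, C->D, D->B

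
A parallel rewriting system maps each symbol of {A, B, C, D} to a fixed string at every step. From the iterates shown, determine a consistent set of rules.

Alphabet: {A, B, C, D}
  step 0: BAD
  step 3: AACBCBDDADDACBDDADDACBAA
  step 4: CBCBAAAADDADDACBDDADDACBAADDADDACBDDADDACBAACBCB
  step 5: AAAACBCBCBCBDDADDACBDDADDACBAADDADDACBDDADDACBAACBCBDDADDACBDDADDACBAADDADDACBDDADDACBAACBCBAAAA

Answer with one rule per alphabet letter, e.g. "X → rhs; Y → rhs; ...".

A->CB, B->A, C->A, D->DDA

  step 4 ⇒ step 5: CBCBAAAADDADDACBDDADDACBAADDADDACBDDADDACBAACBCB ⇒ A·A·A·A·CB·CB·CB·CB·DDA·DDA·CB·DDA·DDA·CB·A·A·DDA·DDA·CB·DDA·DDA·CB·A·A·CB·CB·DDA·DDA·CB·DDA·DDA·CB·A·A·DDA·DDA·CB·DDA·DDA·CB·A·A·CB·CB·A·A·A·A
    A ↦ CB
    B ↦ A
    C ↦ A
    D ↦ DDA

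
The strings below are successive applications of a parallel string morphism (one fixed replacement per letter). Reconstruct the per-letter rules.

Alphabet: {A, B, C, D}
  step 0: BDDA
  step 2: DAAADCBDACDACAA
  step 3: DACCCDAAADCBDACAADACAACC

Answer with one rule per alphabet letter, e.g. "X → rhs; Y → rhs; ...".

  step 2 ⇒ step 3: DAAADCBDACDACAA ⇒ DA·C·C·C·DA·AA·DCB·DA·C·AA·DA·C·AA·C·C
    A ↦ C
    B ↦ DCB
    C ↦ AA
    D ↦ DA

A->C, B->DCB, C->AA, D->DA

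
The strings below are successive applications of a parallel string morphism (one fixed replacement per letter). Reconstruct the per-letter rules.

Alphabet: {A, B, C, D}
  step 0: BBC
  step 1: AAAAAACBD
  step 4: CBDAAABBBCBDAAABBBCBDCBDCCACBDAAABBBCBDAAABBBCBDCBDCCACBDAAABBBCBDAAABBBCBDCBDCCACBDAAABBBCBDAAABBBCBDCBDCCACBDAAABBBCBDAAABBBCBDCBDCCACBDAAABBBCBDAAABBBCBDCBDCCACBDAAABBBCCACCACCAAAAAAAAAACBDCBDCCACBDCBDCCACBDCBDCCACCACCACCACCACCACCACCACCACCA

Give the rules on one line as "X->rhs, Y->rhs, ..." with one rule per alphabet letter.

A->CCA, B->AAA, C->CBD, D->BBB

  step 0 ⇒ step 1: BBC ⇒ AAA·AAA·CBD
    B ↦ AAA
    C ↦ CBD
    A ↦ CCA  (constrained at step 1)
    D ↦ BBB  (constrained at step 1)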